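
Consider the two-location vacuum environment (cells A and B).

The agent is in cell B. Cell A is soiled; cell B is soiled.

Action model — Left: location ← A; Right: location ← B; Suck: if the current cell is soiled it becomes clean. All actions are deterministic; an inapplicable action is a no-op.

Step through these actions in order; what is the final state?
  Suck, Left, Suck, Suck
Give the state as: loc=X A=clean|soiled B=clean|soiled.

loc=A A=clean B=clean

Suck (#1): loc=B A=soiled B=clean
Left (#2): loc=A A=soiled B=clean
Suck (#3): loc=A A=clean B=clean
Suck (#4): loc=A A=clean B=clean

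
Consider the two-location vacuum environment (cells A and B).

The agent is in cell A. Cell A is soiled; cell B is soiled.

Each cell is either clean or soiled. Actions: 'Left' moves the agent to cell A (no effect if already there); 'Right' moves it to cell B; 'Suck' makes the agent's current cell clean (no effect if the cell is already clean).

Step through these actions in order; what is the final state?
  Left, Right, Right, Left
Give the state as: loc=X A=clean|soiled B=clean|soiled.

loc=A A=soiled B=soiled

Left (#1): loc=A A=soiled B=soiled
Right (#2): loc=B A=soiled B=soiled
Right (#3): loc=B A=soiled B=soiled
Left (#4): loc=A A=soiled B=soiled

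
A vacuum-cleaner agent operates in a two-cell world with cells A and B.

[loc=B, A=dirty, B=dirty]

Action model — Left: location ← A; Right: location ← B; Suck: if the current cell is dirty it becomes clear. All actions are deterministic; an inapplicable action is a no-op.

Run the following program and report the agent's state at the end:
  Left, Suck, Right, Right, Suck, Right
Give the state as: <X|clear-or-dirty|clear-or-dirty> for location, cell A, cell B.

<B|clear|clear>

t=1 Left ⇒ <A|dirty|dirty>
t=2 Suck ⇒ <A|clear|dirty>
t=3 Right ⇒ <B|clear|dirty>
t=4 Right ⇒ <B|clear|dirty>
t=5 Suck ⇒ <B|clear|clear>
t=6 Right ⇒ <B|clear|clear>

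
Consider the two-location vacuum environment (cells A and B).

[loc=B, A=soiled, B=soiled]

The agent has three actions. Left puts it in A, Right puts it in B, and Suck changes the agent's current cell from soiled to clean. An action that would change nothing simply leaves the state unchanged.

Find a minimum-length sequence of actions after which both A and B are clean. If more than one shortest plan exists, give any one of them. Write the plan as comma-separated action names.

Suck, Left, Suck

step 1/3 (Suck): loc=B A=soiled B=clean
step 2/3 (Left): loc=A A=soiled B=clean
step 3/3 (Suck): loc=A A=clean B=clean
min 3: Suck B + move + Suck A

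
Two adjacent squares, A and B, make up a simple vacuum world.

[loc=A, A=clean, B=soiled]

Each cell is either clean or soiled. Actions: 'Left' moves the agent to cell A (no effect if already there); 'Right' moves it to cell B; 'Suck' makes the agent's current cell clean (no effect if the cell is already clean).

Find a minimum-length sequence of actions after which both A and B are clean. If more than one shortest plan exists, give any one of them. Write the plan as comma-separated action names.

t=1 Right ⇒ <B|clean|soiled>
t=2 Suck ⇒ <B|clean|clean>
min 2: go B then Suck

Right, Suck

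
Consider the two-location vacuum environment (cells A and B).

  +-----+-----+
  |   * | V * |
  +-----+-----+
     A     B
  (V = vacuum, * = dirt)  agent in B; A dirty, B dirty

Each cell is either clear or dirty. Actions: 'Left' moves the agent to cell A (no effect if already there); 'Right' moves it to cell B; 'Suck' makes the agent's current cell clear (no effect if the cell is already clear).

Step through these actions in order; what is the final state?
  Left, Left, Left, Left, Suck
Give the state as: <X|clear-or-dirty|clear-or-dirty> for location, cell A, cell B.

Left (#1): <A|dirty|dirty>
Left (#2): <A|dirty|dirty>
Left (#3): <A|dirty|dirty>
Left (#4): <A|dirty|dirty>
Suck (#5): <A|clear|dirty>

<A|clear|dirty>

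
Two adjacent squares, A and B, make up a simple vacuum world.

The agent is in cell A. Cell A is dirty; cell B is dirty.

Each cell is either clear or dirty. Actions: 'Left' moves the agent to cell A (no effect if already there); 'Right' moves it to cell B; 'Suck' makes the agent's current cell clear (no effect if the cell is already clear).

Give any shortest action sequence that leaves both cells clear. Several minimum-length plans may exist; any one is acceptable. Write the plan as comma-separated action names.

1) do Suck; now <A|clear|dirty>
2) do Right; now <B|clear|dirty>
3) do Suck; now <B|clear|clear>
min 3: Suck A + move + Suck B

Suck, Right, Suck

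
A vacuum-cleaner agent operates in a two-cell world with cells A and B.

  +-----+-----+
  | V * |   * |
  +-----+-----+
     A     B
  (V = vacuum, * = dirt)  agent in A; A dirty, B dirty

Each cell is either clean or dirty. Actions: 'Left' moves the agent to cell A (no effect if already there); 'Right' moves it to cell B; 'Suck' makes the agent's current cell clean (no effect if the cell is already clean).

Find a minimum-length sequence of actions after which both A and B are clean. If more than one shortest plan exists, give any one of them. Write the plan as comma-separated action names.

Suck, Right, Suck

1. Suck → (A; A:clean, B:dirty)
2. Right → (B; A:clean, B:dirty)
3. Suck → (B; A:clean, B:clean)
min 3: Suck A + move + Suck B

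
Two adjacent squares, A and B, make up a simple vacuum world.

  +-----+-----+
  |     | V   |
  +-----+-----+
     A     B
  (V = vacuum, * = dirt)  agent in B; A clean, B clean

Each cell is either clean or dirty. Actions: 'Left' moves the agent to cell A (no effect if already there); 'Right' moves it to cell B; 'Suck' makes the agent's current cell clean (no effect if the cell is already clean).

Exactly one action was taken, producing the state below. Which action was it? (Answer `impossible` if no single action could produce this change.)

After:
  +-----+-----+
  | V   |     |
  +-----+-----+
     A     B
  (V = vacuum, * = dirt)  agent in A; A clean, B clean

Left

try  Left: in A — A clean, B clean  ← match
try Right: in B — A clean, B clean
try  Suck: in B — A clean, B clean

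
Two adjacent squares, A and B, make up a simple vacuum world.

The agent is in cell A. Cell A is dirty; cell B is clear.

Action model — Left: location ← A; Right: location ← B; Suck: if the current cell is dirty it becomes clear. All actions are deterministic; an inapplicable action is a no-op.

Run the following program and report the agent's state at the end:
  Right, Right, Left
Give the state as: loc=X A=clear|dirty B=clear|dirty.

[1] after Right: loc=B A=dirty B=clear
[2] after Right: loc=B A=dirty B=clear
[3] after Left: loc=A A=dirty B=clear

loc=A A=dirty B=clear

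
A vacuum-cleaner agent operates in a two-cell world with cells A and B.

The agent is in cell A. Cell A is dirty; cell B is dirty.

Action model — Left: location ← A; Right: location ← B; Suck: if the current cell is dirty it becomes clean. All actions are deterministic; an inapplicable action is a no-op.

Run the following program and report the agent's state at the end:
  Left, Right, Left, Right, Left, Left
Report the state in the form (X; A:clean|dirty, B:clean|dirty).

1) do Left; now (A; A:dirty, B:dirty)
2) do Right; now (B; A:dirty, B:dirty)
3) do Left; now (A; A:dirty, B:dirty)
4) do Right; now (B; A:dirty, B:dirty)
5) do Left; now (A; A:dirty, B:dirty)
6) do Left; now (A; A:dirty, B:dirty)

(A; A:dirty, B:dirty)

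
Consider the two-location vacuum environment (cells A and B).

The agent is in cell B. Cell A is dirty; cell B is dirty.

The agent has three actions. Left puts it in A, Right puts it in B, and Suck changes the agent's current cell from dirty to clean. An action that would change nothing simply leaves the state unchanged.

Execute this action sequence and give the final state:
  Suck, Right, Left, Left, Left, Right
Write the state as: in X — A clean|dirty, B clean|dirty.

in B — A dirty, B clean

1) do Suck; now in B — A dirty, B clean
2) do Right; now in B — A dirty, B clean
3) do Left; now in A — A dirty, B clean
4) do Left; now in A — A dirty, B clean
5) do Left; now in A — A dirty, B clean
6) do Right; now in B — A dirty, B clean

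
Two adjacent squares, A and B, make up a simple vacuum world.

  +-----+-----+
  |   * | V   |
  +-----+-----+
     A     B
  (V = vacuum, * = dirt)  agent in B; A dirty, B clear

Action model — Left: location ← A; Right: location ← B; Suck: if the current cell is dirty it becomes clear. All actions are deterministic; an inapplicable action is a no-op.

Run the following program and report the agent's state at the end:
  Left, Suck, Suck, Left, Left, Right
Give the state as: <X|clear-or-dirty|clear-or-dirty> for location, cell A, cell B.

<B|clear|clear>

t=1 Left ⇒ <A|dirty|clear>
t=2 Suck ⇒ <A|clear|clear>
t=3 Suck ⇒ <A|clear|clear>
t=4 Left ⇒ <A|clear|clear>
t=5 Left ⇒ <A|clear|clear>
t=6 Right ⇒ <B|clear|clear>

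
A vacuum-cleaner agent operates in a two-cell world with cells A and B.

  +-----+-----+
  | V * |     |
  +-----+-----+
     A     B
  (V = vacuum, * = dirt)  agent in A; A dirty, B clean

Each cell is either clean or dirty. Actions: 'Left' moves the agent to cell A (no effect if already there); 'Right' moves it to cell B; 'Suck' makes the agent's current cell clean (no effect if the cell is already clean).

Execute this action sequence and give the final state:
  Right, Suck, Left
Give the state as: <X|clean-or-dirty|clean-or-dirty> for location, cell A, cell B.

<A|dirty|clean>

t=1 Right ⇒ <B|dirty|clean>
t=2 Suck ⇒ <B|dirty|clean>
t=3 Left ⇒ <A|dirty|clean>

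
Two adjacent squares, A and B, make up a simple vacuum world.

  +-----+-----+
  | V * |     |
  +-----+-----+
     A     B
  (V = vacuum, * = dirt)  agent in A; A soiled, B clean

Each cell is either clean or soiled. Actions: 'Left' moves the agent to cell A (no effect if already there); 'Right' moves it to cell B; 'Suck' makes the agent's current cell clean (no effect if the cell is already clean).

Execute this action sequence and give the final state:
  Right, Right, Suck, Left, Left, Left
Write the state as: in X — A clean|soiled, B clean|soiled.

1. Right → in B — A soiled, B clean
2. Right → in B — A soiled, B clean
3. Suck → in B — A soiled, B clean
4. Left → in A — A soiled, B clean
5. Left → in A — A soiled, B clean
6. Left → in A — A soiled, B clean

in A — A soiled, B clean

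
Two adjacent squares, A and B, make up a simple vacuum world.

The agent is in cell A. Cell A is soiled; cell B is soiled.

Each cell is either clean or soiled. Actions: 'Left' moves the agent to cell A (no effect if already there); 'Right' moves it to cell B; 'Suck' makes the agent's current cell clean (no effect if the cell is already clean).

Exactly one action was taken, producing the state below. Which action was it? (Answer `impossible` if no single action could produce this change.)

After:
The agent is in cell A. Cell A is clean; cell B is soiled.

Suck

try  Left: in A — A soiled, B soiled
try Right: in B — A soiled, B soiled
try  Suck: in A — A clean, B soiled  ← match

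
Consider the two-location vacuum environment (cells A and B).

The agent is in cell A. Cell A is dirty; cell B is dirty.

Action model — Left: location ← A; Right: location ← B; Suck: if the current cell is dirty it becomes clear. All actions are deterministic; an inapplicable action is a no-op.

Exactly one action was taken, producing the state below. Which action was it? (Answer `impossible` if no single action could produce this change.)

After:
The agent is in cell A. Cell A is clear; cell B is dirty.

try  Left: (A; A:dirty, B:dirty)
try Right: (B; A:dirty, B:dirty)
try  Suck: (A; A:clear, B:dirty)  ← match

Suck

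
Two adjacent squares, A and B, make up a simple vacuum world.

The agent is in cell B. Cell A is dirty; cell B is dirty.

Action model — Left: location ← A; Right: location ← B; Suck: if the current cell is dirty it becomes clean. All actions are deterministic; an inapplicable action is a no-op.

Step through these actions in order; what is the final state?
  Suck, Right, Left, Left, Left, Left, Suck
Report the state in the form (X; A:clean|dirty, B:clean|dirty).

(A; A:clean, B:clean)

1. Suck → (B; A:dirty, B:clean)
2. Right → (B; A:dirty, B:clean)
3. Left → (A; A:dirty, B:clean)
4. Left → (A; A:dirty, B:clean)
5. Left → (A; A:dirty, B:clean)
6. Left → (A; A:dirty, B:clean)
7. Suck → (A; A:clean, B:clean)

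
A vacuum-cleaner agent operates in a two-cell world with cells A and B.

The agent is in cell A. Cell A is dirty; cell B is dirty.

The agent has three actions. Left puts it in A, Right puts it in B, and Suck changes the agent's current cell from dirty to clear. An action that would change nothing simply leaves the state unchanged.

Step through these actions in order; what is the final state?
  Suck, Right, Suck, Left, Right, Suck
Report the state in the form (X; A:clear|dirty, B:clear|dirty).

step 1/6 (Suck): (A; A:clear, B:dirty)
step 2/6 (Right): (B; A:clear, B:dirty)
step 3/6 (Suck): (B; A:clear, B:clear)
step 4/6 (Left): (A; A:clear, B:clear)
step 5/6 (Right): (B; A:clear, B:clear)
step 6/6 (Suck): (B; A:clear, B:clear)

(B; A:clear, B:clear)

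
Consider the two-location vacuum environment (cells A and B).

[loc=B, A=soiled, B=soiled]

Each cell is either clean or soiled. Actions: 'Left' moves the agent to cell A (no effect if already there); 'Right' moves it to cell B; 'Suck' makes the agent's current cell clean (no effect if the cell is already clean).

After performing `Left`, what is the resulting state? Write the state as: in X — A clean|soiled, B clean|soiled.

start: in B — A soiled, B soiled
step 1/1 (Left): in A — A soiled, B soiled

in A — A soiled, B soiled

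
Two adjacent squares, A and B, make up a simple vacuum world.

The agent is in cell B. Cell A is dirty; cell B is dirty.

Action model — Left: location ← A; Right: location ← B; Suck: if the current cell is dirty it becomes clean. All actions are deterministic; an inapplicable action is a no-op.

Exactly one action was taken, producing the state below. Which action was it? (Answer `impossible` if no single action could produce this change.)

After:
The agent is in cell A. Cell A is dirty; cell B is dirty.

try  Left: <A|dirty|dirty>  ← match
try Right: <B|dirty|dirty>
try  Suck: <B|dirty|clean>

Left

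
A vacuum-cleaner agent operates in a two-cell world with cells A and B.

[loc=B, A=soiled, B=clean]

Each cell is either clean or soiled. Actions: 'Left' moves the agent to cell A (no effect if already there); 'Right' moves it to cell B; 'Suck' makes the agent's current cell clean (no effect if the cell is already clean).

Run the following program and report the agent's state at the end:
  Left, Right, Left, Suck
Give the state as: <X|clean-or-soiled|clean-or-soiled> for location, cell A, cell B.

1. Left → <A|soiled|clean>
2. Right → <B|soiled|clean>
3. Left → <A|soiled|clean>
4. Suck → <A|clean|clean>

<A|clean|clean>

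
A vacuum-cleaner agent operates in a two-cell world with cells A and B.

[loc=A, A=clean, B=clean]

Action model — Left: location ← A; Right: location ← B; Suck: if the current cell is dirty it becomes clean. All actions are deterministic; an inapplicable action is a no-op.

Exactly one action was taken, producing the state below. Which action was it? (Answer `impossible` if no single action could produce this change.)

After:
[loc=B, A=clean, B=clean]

try  Left: (A; A:clean, B:clean)
try Right: (B; A:clean, B:clean)  ← match
try  Suck: (A; A:clean, B:clean)

Right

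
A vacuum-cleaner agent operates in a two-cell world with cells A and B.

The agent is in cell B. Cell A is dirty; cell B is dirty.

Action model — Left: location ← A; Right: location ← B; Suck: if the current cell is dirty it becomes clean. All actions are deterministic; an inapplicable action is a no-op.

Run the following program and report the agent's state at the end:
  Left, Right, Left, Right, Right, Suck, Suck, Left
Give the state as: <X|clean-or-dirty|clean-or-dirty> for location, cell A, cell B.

1) do Left; now <A|dirty|dirty>
2) do Right; now <B|dirty|dirty>
3) do Left; now <A|dirty|dirty>
4) do Right; now <B|dirty|dirty>
5) do Right; now <B|dirty|dirty>
6) do Suck; now <B|dirty|clean>
7) do Suck; now <B|dirty|clean>
8) do Left; now <A|dirty|clean>

<A|dirty|clean>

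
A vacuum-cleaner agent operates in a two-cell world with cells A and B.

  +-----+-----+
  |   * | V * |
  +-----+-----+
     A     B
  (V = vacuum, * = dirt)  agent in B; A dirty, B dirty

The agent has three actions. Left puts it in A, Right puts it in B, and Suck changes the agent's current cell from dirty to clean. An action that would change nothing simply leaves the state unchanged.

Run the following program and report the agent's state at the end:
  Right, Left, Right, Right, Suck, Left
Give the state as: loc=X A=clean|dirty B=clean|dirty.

loc=A A=dirty B=clean

t=1 Right ⇒ loc=B A=dirty B=dirty
t=2 Left ⇒ loc=A A=dirty B=dirty
t=3 Right ⇒ loc=B A=dirty B=dirty
t=4 Right ⇒ loc=B A=dirty B=dirty
t=5 Suck ⇒ loc=B A=dirty B=clean
t=6 Left ⇒ loc=A A=dirty B=clean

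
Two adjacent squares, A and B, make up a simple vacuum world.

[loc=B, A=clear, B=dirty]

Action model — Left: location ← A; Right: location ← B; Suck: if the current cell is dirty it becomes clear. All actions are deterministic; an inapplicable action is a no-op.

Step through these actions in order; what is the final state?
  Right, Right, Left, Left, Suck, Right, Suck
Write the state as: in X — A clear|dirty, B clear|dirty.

in B — A clear, B clear

[1] after Right: in B — A clear, B dirty
[2] after Right: in B — A clear, B dirty
[3] after Left: in A — A clear, B dirty
[4] after Left: in A — A clear, B dirty
[5] after Suck: in A — A clear, B dirty
[6] after Right: in B — A clear, B dirty
[7] after Suck: in B — A clear, B clear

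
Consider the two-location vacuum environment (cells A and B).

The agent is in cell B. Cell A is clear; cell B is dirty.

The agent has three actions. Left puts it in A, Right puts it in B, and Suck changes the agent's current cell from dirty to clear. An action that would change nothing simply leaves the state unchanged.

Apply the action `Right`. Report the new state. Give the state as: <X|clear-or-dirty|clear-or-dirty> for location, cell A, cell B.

<B|clear|dirty>

start: <B|clear|dirty>
t=1 Right ⇒ <B|clear|dirty>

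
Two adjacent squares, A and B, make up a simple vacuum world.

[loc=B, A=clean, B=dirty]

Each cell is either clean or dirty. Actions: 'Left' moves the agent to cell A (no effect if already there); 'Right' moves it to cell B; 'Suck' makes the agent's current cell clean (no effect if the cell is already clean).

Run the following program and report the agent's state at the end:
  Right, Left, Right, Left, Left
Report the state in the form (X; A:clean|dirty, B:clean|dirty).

(A; A:clean, B:dirty)

[1] after Right: (B; A:clean, B:dirty)
[2] after Left: (A; A:clean, B:dirty)
[3] after Right: (B; A:clean, B:dirty)
[4] after Left: (A; A:clean, B:dirty)
[5] after Left: (A; A:clean, B:dirty)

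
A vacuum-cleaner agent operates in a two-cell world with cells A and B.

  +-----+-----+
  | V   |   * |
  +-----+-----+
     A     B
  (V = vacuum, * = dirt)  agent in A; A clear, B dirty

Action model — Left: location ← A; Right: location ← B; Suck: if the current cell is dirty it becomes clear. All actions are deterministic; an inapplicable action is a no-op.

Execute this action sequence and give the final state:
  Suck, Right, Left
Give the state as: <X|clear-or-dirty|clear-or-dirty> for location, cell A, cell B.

<A|clear|dirty>

Suck (#1): <A|clear|dirty>
Right (#2): <B|clear|dirty>
Left (#3): <A|clear|dirty>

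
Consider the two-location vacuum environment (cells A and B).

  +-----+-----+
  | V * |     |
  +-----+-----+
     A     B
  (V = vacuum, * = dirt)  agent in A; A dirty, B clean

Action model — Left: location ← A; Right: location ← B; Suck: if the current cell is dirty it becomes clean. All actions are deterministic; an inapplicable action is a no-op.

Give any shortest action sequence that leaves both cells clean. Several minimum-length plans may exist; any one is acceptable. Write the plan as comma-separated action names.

Suck

step 1/1 (Suck): <A|clean|clean>
min 1: A is dirty, one Suck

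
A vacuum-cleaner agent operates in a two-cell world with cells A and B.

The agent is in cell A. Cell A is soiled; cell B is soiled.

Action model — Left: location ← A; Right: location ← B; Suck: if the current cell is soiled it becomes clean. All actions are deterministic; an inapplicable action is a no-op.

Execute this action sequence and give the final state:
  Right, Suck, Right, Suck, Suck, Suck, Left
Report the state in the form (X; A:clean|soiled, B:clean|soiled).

step 1/7 (Right): (B; A:soiled, B:soiled)
step 2/7 (Suck): (B; A:soiled, B:clean)
step 3/7 (Right): (B; A:soiled, B:clean)
step 4/7 (Suck): (B; A:soiled, B:clean)
step 5/7 (Suck): (B; A:soiled, B:clean)
step 6/7 (Suck): (B; A:soiled, B:clean)
step 7/7 (Left): (A; A:soiled, B:clean)

(A; A:soiled, B:clean)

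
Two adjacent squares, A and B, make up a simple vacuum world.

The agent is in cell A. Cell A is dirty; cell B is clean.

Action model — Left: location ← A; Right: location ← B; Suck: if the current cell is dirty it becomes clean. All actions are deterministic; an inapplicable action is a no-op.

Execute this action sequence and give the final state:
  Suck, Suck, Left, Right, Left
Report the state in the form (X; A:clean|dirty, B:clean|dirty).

1. Suck → (A; A:clean, B:clean)
2. Suck → (A; A:clean, B:clean)
3. Left → (A; A:clean, B:clean)
4. Right → (B; A:clean, B:clean)
5. Left → (A; A:clean, B:clean)

(A; A:clean, B:clean)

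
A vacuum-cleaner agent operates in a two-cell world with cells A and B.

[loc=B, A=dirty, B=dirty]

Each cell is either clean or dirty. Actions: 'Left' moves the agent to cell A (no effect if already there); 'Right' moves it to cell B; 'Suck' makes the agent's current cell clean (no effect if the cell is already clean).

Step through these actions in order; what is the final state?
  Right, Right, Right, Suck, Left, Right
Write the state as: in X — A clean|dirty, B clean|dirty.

in B — A dirty, B clean

Right (#1): in B — A dirty, B dirty
Right (#2): in B — A dirty, B dirty
Right (#3): in B — A dirty, B dirty
Suck (#4): in B — A dirty, B clean
Left (#5): in A — A dirty, B clean
Right (#6): in B — A dirty, B clean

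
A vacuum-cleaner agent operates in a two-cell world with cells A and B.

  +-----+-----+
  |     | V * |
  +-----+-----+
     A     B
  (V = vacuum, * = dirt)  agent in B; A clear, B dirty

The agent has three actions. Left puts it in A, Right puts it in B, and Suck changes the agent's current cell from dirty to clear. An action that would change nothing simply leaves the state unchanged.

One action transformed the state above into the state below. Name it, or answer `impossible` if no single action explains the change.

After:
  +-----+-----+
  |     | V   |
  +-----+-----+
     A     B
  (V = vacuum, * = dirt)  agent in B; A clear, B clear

try  Left: (A; A:clear, B:dirty)
try Right: (B; A:clear, B:dirty)
try  Suck: (B; A:clear, B:clear)  ← match

Suck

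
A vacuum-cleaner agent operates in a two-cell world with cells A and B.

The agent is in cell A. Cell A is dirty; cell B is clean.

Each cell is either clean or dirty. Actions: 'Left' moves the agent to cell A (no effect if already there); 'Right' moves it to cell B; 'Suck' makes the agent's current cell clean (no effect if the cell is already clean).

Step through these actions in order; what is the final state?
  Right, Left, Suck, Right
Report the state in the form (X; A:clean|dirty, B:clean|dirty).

[1] after Right: (B; A:dirty, B:clean)
[2] after Left: (A; A:dirty, B:clean)
[3] after Suck: (A; A:clean, B:clean)
[4] after Right: (B; A:clean, B:clean)

(B; A:clean, B:clean)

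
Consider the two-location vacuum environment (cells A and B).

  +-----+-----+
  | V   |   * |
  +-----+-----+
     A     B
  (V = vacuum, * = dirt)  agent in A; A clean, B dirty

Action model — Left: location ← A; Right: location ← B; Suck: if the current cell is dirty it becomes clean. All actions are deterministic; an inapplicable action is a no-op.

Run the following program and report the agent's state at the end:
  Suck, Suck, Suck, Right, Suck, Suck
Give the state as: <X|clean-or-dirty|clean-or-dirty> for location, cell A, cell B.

t=1 Suck ⇒ <A|clean|dirty>
t=2 Suck ⇒ <A|clean|dirty>
t=3 Suck ⇒ <A|clean|dirty>
t=4 Right ⇒ <B|clean|dirty>
t=5 Suck ⇒ <B|clean|clean>
t=6 Suck ⇒ <B|clean|clean>

<B|clean|clean>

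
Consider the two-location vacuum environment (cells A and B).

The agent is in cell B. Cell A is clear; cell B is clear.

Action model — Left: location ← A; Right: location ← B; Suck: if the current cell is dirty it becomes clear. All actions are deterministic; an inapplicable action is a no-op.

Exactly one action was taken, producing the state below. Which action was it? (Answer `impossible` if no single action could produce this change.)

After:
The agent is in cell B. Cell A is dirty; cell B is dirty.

try  Left: (A; A:clear, B:clear)
try Right: (B; A:clear, B:clear)
try  Suck: (B; A:clear, B:clear)
no single action produces the after-state

impossible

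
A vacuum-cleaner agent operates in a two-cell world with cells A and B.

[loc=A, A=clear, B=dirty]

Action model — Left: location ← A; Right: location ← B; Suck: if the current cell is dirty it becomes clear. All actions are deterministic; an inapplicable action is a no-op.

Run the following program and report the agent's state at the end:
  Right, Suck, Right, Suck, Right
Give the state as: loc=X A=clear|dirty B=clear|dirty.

step 1/5 (Right): loc=B A=clear B=dirty
step 2/5 (Suck): loc=B A=clear B=clear
step 3/5 (Right): loc=B A=clear B=clear
step 4/5 (Suck): loc=B A=clear B=clear
step 5/5 (Right): loc=B A=clear B=clear

loc=B A=clear B=clear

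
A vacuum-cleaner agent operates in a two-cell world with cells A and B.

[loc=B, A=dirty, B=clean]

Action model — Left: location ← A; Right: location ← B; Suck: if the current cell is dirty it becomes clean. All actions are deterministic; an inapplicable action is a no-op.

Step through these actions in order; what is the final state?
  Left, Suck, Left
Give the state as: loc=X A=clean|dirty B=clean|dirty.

step 1/3 (Left): loc=A A=dirty B=clean
step 2/3 (Suck): loc=A A=clean B=clean
step 3/3 (Left): loc=A A=clean B=clean

loc=A A=clean B=clean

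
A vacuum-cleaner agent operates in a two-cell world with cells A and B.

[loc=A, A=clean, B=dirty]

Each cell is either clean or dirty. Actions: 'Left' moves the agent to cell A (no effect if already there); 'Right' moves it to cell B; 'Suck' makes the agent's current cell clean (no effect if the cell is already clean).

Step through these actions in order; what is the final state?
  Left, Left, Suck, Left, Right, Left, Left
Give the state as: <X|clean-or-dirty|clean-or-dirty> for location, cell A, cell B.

step 1/7 (Left): <A|clean|dirty>
step 2/7 (Left): <A|clean|dirty>
step 3/7 (Suck): <A|clean|dirty>
step 4/7 (Left): <A|clean|dirty>
step 5/7 (Right): <B|clean|dirty>
step 6/7 (Left): <A|clean|dirty>
step 7/7 (Left): <A|clean|dirty>

<A|clean|dirty>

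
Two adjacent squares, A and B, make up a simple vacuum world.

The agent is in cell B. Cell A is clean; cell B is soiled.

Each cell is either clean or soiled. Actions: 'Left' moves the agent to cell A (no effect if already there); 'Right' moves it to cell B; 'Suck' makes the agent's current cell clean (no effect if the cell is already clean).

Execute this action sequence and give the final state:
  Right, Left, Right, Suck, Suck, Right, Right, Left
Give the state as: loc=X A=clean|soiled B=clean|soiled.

1) do Right; now loc=B A=clean B=soiled
2) do Left; now loc=A A=clean B=soiled
3) do Right; now loc=B A=clean B=soiled
4) do Suck; now loc=B A=clean B=clean
5) do Suck; now loc=B A=clean B=clean
6) do Right; now loc=B A=clean B=clean
7) do Right; now loc=B A=clean B=clean
8) do Left; now loc=A A=clean B=clean

loc=A A=clean B=clean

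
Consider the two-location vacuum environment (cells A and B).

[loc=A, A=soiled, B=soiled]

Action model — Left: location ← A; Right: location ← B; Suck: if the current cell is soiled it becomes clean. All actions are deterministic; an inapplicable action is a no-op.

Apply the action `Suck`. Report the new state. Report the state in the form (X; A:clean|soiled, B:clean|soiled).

(A; A:clean, B:soiled)

start: (A; A:soiled, B:soiled)
1. Suck → (A; A:clean, B:soiled)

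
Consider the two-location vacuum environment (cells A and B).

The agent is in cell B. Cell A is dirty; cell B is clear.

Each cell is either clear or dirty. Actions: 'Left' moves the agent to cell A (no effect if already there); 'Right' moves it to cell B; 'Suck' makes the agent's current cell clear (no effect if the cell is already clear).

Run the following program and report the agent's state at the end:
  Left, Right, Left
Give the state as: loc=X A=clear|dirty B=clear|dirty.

loc=A A=dirty B=clear

[1] after Left: loc=A A=dirty B=clear
[2] after Right: loc=B A=dirty B=clear
[3] after Left: loc=A A=dirty B=clear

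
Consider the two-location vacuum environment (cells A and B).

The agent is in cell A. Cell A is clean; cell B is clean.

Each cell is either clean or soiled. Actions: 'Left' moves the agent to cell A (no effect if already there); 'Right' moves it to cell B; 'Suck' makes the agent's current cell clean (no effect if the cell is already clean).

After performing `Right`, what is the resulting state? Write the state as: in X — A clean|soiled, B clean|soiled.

in B — A clean, B clean

start: in A — A clean, B clean
1. Right → in B — A clean, B clean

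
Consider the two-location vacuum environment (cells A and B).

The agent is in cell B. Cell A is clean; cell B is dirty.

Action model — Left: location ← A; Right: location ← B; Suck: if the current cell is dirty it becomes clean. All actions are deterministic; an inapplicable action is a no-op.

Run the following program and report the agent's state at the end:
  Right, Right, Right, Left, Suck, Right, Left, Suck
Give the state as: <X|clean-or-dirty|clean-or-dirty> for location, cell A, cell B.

<A|clean|dirty>

1. Right → <B|clean|dirty>
2. Right → <B|clean|dirty>
3. Right → <B|clean|dirty>
4. Left → <A|clean|dirty>
5. Suck → <A|clean|dirty>
6. Right → <B|clean|dirty>
7. Left → <A|clean|dirty>
8. Suck → <A|clean|dirty>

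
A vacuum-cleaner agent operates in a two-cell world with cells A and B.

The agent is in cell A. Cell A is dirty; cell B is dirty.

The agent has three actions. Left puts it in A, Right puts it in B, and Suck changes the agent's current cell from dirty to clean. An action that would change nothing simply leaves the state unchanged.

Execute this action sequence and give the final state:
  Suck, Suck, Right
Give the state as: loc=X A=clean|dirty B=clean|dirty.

loc=B A=clean B=dirty

[1] after Suck: loc=A A=clean B=dirty
[2] after Suck: loc=A A=clean B=dirty
[3] after Right: loc=B A=clean B=dirty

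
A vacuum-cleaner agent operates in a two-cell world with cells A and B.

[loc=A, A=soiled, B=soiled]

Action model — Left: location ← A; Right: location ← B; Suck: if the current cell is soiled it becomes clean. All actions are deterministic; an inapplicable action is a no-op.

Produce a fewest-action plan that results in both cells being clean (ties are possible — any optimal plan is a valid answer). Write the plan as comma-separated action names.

1) do Suck; now loc=A A=clean B=soiled
2) do Right; now loc=B A=clean B=soiled
3) do Suck; now loc=B A=clean B=clean
min 3: Suck A + move + Suck B

Suck, Right, Suck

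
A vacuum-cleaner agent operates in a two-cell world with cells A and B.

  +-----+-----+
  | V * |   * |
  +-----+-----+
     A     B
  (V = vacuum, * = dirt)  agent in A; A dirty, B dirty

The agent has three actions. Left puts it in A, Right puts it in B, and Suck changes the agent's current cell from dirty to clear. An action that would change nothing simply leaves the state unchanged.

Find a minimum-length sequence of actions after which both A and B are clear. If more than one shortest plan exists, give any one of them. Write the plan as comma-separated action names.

Suck, Right, Suck

Suck (#1): in A — A clear, B dirty
Right (#2): in B — A clear, B dirty
Suck (#3): in B — A clear, B clear
min 3: Suck A + move + Suck B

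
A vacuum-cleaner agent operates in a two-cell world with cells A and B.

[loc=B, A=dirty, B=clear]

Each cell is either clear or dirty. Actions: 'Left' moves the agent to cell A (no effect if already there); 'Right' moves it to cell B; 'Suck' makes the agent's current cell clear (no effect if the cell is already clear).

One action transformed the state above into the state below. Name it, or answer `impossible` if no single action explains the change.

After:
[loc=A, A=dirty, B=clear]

try  Left: <A|dirty|clear>  ← match
try Right: <B|dirty|clear>
try  Suck: <B|dirty|clear>

Left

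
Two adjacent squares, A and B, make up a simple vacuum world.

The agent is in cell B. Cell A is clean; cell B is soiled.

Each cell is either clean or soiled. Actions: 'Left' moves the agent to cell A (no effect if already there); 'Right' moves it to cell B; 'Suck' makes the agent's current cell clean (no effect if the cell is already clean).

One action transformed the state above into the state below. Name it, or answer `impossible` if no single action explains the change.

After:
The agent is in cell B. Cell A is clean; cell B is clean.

try  Left: (A; A:clean, B:soiled)
try Right: (B; A:clean, B:soiled)
try  Suck: (B; A:clean, B:clean)  ← match

Suck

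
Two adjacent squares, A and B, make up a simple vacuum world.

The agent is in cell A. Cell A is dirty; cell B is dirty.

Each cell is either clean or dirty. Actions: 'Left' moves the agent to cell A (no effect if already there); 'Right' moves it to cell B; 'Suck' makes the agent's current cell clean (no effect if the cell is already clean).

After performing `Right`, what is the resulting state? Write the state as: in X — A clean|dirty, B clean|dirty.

in B — A dirty, B dirty

start: in A — A dirty, B dirty
1) do Right; now in B — A dirty, B dirty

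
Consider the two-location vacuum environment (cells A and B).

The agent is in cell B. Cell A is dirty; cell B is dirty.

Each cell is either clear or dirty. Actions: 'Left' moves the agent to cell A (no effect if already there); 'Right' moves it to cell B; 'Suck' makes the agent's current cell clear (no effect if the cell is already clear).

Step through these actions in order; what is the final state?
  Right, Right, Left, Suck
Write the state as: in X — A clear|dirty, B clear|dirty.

in A — A clear, B dirty

Right (#1): in B — A dirty, B dirty
Right (#2): in B — A dirty, B dirty
Left (#3): in A — A dirty, B dirty
Suck (#4): in A — A clear, B dirty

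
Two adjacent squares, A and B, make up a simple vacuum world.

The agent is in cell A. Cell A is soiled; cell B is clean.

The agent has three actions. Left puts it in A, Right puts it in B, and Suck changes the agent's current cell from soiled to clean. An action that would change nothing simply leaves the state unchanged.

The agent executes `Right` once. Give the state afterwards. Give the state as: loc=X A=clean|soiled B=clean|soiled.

start: loc=A A=soiled B=clean
t=1 Right ⇒ loc=B A=soiled B=clean

loc=B A=soiled B=clean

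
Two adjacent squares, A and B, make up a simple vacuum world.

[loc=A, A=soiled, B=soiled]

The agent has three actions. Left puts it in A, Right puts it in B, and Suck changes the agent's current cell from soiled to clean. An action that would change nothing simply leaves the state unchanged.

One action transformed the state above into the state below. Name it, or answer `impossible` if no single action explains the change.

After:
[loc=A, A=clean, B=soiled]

Suck

try  Left: (A; A:soiled, B:soiled)
try Right: (B; A:soiled, B:soiled)
try  Suck: (A; A:clean, B:soiled)  ← match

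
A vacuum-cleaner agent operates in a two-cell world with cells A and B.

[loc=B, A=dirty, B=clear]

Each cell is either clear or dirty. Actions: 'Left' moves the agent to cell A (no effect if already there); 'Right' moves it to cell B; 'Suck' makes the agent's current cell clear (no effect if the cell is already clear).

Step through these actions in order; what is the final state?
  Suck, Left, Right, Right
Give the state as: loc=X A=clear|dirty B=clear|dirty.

[1] after Suck: loc=B A=dirty B=clear
[2] after Left: loc=A A=dirty B=clear
[3] after Right: loc=B A=dirty B=clear
[4] after Right: loc=B A=dirty B=clear

loc=B A=dirty B=clear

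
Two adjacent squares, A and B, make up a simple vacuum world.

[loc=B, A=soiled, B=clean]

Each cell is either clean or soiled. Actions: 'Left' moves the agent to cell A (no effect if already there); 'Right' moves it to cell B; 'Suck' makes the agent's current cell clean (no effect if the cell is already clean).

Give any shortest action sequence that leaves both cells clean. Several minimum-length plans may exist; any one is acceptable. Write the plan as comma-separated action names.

1) do Left; now loc=A A=soiled B=clean
2) do Suck; now loc=A A=clean B=clean
min 2: go A then Suck

Left, Suck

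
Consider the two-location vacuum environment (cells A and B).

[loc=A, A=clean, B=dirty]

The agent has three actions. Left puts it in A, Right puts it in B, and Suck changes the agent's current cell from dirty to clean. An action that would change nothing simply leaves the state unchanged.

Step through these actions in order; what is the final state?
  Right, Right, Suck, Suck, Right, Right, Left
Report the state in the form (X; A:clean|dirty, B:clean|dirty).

[1] after Right: (B; A:clean, B:dirty)
[2] after Right: (B; A:clean, B:dirty)
[3] after Suck: (B; A:clean, B:clean)
[4] after Suck: (B; A:clean, B:clean)
[5] after Right: (B; A:clean, B:clean)
[6] after Right: (B; A:clean, B:clean)
[7] after Left: (A; A:clean, B:clean)

(A; A:clean, B:clean)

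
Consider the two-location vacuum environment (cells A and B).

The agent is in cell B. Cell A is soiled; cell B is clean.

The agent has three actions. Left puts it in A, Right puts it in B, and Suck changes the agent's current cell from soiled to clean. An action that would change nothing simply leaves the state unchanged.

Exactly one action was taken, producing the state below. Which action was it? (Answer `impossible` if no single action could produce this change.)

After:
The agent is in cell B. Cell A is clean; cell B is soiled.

impossible

try  Left: <A|soiled|clean>
try Right: <B|soiled|clean>
try  Suck: <B|soiled|clean>
no single action produces the after-state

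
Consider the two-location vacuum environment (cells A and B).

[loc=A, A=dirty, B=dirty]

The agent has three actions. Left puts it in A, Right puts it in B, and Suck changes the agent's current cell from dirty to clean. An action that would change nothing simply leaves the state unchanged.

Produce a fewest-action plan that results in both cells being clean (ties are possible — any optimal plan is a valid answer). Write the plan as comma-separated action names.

t=1 Suck ⇒ loc=A A=clean B=dirty
t=2 Right ⇒ loc=B A=clean B=dirty
t=3 Suck ⇒ loc=B A=clean B=clean
min 3: Suck A + move + Suck B

Suck, Right, Suck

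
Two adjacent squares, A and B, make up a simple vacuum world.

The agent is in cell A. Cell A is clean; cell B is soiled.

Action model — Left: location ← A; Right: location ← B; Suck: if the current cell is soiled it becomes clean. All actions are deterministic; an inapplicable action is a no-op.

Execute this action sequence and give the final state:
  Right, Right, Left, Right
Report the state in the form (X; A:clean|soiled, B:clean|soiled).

Right (#1): (B; A:clean, B:soiled)
Right (#2): (B; A:clean, B:soiled)
Left (#3): (A; A:clean, B:soiled)
Right (#4): (B; A:clean, B:soiled)

(B; A:clean, B:soiled)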